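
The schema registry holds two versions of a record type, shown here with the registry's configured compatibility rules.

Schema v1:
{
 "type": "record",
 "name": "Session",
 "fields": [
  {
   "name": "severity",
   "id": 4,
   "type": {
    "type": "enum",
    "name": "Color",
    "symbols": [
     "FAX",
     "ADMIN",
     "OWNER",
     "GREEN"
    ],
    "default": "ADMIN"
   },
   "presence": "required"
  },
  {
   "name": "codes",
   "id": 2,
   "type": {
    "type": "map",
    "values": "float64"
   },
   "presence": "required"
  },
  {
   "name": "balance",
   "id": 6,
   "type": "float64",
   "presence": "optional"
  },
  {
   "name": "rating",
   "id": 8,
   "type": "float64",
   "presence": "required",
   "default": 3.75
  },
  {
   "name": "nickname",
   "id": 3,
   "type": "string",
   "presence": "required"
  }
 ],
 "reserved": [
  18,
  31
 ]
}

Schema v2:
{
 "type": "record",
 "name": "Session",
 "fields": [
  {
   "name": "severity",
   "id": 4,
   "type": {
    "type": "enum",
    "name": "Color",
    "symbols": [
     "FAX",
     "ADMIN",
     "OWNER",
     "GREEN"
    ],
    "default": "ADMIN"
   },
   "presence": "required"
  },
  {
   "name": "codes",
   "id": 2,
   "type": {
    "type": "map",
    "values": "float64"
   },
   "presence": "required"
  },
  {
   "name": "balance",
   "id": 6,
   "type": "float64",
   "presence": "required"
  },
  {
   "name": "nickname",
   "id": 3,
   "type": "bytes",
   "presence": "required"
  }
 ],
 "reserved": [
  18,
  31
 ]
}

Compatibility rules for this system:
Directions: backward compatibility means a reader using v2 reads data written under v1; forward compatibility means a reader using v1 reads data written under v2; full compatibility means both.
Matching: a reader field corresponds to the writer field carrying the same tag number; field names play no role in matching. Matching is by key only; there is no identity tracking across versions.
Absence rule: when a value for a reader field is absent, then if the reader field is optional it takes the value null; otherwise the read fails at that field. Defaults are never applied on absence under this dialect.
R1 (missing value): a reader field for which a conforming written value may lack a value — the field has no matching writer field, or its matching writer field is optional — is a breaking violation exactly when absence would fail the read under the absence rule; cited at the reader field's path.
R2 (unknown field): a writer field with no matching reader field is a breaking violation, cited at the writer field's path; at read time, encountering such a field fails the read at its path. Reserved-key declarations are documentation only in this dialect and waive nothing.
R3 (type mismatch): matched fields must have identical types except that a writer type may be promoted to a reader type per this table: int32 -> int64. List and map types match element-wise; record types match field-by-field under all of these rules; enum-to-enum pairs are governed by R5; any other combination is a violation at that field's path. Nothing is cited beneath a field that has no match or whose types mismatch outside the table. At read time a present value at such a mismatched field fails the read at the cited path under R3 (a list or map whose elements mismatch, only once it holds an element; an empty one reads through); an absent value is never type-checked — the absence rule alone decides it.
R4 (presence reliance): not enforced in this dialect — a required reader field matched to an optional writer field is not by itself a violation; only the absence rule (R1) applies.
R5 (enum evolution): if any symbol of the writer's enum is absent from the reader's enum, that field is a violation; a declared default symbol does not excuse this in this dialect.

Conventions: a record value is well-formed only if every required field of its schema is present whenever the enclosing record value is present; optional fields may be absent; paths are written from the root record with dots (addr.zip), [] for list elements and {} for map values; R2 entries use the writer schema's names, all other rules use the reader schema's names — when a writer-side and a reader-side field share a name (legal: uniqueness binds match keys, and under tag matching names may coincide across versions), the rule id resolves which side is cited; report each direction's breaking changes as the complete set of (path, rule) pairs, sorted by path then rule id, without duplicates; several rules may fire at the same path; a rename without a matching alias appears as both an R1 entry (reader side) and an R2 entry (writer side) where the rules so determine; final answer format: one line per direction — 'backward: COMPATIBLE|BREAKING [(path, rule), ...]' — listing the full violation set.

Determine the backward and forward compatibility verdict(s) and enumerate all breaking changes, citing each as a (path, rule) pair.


backward: BREAKING [(balance, R1), (nickname, R3), (rating, R2)]; forward: BREAKING [(nickname, R3), (rating, R1)]

the writer's type comes first in each Session pair
backward analysis of Session with v2 as reader and v1 as writer:
  Color -> Color, writer required: severity aligns to severity
  map<string, float64> -> map<string, float64>, writer required: codes aligns to codes
  float64 -> float64, writer optional: balance aligns to balance
  string -> bytes, writer required: nickname aligns to nickname
  leftover writer field: rating
  R1 fires at balance
  R3 fires at nickname
  R2 fires at rating
  => backward verdict for Session: BREAKING, 3 violation(s)
forward analysis of Session with v1 as reader and v2 as writer:
  Color -> Color, writer required: severity aligns to severity
  map<string, float64> -> map<string, float64>, writer required: codes aligns to codes
  float64 -> float64, writer required: balance aligns to balance
  rating: no writer-side match
  bytes -> string, writer required: nickname aligns to nickname
  R3 fires at nickname
  R1 fires at rating
  => forward verdict for Session: BREAKING, 2 violation(s)


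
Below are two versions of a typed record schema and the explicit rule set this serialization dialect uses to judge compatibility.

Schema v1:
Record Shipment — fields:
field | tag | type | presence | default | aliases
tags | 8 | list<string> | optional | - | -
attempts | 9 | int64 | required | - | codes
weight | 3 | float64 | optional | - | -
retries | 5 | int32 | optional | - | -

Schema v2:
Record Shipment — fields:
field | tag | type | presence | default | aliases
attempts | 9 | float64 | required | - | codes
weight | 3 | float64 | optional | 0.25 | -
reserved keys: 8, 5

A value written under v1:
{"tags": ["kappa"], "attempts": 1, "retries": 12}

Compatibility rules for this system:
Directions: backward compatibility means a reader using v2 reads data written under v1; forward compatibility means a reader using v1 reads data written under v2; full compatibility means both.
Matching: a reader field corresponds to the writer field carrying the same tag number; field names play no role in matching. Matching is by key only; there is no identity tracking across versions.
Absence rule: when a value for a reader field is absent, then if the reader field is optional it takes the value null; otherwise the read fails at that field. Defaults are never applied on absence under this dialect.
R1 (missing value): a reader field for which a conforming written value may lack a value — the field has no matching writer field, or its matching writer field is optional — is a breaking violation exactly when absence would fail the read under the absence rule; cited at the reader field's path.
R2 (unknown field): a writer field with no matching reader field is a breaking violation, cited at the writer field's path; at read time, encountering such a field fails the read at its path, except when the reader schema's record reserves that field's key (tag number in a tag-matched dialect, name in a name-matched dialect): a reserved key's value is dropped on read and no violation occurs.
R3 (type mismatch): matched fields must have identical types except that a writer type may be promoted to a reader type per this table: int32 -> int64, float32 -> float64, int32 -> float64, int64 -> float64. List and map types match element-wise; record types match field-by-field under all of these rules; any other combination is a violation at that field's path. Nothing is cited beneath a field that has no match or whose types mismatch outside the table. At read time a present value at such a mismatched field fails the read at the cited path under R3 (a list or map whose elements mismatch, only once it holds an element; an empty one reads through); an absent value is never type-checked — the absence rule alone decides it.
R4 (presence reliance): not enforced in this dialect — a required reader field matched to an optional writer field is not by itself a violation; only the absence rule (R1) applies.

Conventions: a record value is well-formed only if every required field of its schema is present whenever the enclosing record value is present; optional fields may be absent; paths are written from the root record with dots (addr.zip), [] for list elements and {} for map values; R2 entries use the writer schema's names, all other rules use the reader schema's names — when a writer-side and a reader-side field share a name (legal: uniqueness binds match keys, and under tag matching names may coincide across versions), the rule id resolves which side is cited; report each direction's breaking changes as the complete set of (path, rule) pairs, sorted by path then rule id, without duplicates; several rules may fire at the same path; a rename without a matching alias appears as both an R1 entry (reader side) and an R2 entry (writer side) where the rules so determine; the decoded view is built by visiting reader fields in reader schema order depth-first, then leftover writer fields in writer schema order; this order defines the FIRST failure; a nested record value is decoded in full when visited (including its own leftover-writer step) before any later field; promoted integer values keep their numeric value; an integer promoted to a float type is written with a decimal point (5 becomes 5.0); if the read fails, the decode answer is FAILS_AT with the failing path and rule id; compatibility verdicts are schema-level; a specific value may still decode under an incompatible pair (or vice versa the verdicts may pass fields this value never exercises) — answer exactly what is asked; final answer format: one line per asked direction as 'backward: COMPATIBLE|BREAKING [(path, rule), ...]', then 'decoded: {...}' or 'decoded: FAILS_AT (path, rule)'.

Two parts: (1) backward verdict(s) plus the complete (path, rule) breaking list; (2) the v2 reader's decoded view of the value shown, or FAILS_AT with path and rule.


the writer's type comes first in each Shipment pair
backward for Shipment (reader v2, writer v1):
  int64 -> float64, writer required: attempts aligns to attempts
  float64 -> float64, writer optional: weight aligns to weight
  writer field tags has no reader counterpart
  writer field retries has no reader counterpart
  => backward verdict for Shipment: COMPATIBLE, no violations
decoding the Shipment value with the v2 reader:
  attempts := 1.0 (int64 -> float64)
  weight := null (not supplied -> null)
  writer tags: reserved -> dropped
  writer retries: reserved -> dropped
  => decoded: {"attempts": 1.0, "weight": null}
remaining Shipment differences; none change what is asked:
  field weight in record Shipment: default set to 0.25 -> inert for the asked Shipment verdict: nothing fires
  field attempts in record Shipment: type int64 changed to float64 -> its effect on Shipment is confined to the forward direction, not asked

backward: COMPATIBLE []; decoded: {"attempts": 1.0, "weight": null}


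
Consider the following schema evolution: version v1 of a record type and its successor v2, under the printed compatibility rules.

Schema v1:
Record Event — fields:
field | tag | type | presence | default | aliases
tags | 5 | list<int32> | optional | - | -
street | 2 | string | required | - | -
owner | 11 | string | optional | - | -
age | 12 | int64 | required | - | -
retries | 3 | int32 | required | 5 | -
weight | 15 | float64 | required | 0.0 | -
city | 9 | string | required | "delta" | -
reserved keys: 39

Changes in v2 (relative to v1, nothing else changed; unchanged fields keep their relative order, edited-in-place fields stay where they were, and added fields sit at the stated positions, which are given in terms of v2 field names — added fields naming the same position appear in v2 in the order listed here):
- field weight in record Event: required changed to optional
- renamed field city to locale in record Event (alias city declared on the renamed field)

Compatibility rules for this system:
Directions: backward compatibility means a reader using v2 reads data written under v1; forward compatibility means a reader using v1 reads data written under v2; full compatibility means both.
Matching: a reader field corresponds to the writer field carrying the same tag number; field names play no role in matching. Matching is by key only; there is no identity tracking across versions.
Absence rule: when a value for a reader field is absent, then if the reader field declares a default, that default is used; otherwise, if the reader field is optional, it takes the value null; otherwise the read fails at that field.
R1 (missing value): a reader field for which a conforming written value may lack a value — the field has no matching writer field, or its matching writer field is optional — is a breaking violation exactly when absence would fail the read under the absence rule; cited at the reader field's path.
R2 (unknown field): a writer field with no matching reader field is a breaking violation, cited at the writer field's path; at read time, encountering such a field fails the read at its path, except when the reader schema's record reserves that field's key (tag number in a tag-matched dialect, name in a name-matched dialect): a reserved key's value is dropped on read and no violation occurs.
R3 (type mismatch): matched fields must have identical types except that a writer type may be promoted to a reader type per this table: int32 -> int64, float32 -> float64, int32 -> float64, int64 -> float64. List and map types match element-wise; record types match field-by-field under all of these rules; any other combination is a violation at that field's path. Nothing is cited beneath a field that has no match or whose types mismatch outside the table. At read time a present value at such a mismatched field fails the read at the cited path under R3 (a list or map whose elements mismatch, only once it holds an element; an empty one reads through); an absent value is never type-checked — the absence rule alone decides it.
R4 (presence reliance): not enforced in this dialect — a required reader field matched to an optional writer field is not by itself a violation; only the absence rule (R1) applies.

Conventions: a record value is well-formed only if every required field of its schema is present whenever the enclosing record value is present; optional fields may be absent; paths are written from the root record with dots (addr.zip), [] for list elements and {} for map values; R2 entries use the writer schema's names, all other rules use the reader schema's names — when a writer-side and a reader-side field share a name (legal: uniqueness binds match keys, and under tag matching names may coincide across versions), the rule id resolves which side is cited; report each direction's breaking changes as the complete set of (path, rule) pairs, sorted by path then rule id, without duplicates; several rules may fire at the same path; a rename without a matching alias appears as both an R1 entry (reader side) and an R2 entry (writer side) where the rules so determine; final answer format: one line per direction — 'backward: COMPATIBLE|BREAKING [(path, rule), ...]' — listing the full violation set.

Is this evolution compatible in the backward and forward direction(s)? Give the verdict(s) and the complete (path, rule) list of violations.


in Event below, arrows point writer -> reader
backward pass over Event, reader schema v2, writer schema v1:
  tags <- tags (list<int32> -> list<int32>, writer optional)
  street <- street (string -> string, writer required)
  owner <- owner (string -> string, writer optional)
  age <- age (int64 -> int64, writer required)
  retries <- retries (int32 -> int32, writer required)
  weight <- weight (float64 -> float64, writer required)
  locale <- city (string -> string, writer required)
  => backward: COMPATIBLE
forward pass over Event, reader schema v1, writer schema v2:
  tags <- tags (list<int32> -> list<int32>, writer optional)
  street <- street (string -> string, writer required)
  owner <- owner (string -> string, writer optional)
  age <- age (int64 -> int64, writer required)
  retries <- retries (int32 -> int32, writer required)
  weight <- weight (float64 -> float64, writer optional)
  city <- locale (string -> string, writer required)
  => forward: COMPATIBLE

backward: COMPATIBLE []; forward: COMPATIBLE []


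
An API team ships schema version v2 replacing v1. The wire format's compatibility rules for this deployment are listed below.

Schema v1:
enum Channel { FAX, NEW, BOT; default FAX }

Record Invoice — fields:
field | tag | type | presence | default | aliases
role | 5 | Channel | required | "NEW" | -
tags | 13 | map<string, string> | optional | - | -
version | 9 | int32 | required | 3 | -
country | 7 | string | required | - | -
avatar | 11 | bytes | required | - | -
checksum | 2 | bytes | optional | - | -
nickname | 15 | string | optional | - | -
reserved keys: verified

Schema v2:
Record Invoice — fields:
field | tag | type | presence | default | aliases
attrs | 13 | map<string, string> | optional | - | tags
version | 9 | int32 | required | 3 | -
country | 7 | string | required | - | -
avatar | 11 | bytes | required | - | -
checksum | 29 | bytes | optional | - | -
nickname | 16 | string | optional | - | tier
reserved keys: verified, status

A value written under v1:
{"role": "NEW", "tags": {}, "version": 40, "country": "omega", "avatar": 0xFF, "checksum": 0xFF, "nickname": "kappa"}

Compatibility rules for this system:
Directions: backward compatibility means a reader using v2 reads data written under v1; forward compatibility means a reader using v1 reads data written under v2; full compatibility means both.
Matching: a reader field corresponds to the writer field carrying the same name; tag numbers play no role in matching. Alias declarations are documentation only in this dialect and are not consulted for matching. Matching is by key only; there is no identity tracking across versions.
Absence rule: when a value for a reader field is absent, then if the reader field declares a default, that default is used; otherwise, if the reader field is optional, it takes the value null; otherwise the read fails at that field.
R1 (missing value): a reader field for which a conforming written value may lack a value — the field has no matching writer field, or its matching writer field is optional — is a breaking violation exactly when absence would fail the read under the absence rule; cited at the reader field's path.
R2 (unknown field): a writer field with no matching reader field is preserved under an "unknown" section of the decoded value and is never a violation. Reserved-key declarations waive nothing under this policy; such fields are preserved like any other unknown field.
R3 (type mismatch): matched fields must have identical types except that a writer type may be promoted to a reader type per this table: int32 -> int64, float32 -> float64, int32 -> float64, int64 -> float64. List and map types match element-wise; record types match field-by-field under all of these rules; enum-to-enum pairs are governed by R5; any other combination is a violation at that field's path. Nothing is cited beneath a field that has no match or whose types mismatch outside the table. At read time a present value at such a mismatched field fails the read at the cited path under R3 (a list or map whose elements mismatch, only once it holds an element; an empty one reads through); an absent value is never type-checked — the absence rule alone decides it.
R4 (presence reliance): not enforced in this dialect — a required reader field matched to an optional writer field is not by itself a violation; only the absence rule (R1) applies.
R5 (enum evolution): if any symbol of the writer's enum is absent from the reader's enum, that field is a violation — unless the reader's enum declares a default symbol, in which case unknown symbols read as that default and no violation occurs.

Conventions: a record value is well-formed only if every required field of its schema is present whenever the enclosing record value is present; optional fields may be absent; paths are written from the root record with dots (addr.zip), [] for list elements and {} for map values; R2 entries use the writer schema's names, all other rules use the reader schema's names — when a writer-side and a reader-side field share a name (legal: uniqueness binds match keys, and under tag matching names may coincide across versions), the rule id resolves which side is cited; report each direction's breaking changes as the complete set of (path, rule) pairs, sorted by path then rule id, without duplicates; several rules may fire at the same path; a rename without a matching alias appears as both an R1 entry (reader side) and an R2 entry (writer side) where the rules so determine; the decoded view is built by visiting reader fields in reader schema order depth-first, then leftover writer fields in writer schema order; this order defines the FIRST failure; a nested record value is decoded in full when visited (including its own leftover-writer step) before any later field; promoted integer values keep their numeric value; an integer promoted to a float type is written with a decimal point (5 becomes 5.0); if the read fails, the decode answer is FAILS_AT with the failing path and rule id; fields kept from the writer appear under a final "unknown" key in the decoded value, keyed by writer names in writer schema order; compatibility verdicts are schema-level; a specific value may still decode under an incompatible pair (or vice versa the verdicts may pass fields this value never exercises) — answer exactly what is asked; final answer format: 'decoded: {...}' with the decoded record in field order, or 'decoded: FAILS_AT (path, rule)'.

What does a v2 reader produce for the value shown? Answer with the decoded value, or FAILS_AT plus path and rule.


decoded: {"attrs": null, "version": 40, "country": "omega", "avatar": 0xFF, "checksum": 0xFF, "nickname": "kappa", "unknown": {"role": "NEW", "tags": {}}}

arrows below run writer -> reader for Invoice
decode walk for Invoice under reader schema v2:
  attrs := null (missing; optional => null)
  version := 40
  country := "omega"
  avatar := 0xFF
  checksum := 0xFF
  nickname := "kappa"
  writer role: kept under "unknown"
  writer tags: kept under "unknown"
  => decoded: {"attrs": null, "version": 40, "country": "omega", "avatar": 0xFF, "checksum": 0xFF, "nickname": "kappa", "unknown": {"role": "NEW", "tags": {}}}
the rest of the Invoice diff is inert for this question:
  field nickname in record Invoice: tag 15 changed to 16 -> fires no rule on Invoice under this dialect and leaves the result unchanged
  field checksum in record Invoice: tag 2 changed to 29 -> fires no rule on Invoice under this dialect and leaves the result unchanged


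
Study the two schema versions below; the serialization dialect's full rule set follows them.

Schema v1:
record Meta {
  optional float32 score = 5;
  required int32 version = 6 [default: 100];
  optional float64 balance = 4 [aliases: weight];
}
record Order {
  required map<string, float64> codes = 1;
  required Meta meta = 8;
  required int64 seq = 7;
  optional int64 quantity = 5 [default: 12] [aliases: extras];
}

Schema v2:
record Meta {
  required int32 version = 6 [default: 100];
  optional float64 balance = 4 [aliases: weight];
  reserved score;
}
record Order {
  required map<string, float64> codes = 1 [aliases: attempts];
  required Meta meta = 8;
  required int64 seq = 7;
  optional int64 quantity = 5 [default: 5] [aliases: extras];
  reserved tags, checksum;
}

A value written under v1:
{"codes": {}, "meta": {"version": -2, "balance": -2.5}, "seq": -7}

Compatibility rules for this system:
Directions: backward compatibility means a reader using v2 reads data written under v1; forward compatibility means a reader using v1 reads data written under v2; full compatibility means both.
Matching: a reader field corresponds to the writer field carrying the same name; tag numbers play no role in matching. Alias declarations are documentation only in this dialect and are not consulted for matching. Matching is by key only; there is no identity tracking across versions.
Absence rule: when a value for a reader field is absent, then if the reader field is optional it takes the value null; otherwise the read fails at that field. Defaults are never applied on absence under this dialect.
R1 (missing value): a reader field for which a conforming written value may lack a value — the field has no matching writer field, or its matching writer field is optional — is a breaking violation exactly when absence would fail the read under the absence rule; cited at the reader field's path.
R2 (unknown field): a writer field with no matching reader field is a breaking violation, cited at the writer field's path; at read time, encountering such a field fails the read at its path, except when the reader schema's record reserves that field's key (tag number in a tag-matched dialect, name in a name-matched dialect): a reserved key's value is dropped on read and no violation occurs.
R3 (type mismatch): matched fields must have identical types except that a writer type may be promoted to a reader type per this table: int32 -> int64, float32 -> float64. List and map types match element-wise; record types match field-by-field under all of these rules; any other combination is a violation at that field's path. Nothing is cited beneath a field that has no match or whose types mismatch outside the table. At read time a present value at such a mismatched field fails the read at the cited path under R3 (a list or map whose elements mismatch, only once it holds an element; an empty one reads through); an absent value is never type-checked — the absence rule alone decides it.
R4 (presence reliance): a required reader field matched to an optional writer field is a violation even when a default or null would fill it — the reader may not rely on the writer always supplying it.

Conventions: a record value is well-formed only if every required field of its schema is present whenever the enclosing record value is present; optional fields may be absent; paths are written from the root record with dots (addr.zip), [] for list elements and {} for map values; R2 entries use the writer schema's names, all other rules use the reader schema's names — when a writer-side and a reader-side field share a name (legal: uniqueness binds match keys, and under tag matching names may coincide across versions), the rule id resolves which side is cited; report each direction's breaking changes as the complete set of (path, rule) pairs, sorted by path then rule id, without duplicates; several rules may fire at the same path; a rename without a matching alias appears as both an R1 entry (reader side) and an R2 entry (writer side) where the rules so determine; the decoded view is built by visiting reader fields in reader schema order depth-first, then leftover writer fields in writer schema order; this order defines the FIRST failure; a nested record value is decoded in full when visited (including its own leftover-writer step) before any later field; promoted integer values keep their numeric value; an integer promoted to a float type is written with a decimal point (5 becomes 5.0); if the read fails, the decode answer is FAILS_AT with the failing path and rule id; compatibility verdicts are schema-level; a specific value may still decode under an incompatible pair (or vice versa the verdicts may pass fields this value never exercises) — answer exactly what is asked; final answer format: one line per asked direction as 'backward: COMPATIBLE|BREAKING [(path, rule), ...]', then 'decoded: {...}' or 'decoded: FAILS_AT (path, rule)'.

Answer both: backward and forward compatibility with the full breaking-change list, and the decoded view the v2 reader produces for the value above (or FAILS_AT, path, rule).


in Order below, arrows point writer -> reader
backward on Order — v2 reading data written by v1:
  codes: paired with writer codes (map<string, float64> -> map<string, float64>; writer required)
  meta: paired with writer meta (Meta -> Meta; writer required)
  seq: paired with writer seq (int64 -> int64; writer required)
  quantity: paired with writer quantity (int64 -> int64; writer optional)
  meta.version: paired with writer meta.version (int32 -> int32; writer required)
  meta.balance: paired with writer meta.balance (float64 -> float64; writer optional)
  writer field meta.score has no reader counterpart
  => backward: COMPATIBLE
forward on Order — v1 reading data written by v2:
  codes: paired with writer codes (map<string, float64> -> map<string, float64>; writer required)
  meta: paired with writer meta (Meta -> Meta; writer required)
  seq: paired with writer seq (int64 -> int64; writer required)
  quantity: paired with writer quantity (int64 -> int64; writer optional)
  no writer field matches reader meta.score
  meta.version: paired with writer meta.version (int32 -> int32; writer required)
  meta.balance: paired with writer meta.balance (float64 -> float64; writer optional)
  => forward: COMPATIBLE
decode walk for Order under reader schema v2:
  codes := {}
  meta.version := -2
  meta.balance := -2.5
  seq := -7
  quantity := null (not supplied -> null)
  => decoded: {"codes": {}, "meta": {"version": -2, "balance": -2.5}, "seq": -7, "quantity": null}

backward: COMPATIBLE []; forward: COMPATIBLE []; decoded: {"codes": {}, "meta": {"version": -2, "balance": -2.5}, "seq": -7, "quantity": null}


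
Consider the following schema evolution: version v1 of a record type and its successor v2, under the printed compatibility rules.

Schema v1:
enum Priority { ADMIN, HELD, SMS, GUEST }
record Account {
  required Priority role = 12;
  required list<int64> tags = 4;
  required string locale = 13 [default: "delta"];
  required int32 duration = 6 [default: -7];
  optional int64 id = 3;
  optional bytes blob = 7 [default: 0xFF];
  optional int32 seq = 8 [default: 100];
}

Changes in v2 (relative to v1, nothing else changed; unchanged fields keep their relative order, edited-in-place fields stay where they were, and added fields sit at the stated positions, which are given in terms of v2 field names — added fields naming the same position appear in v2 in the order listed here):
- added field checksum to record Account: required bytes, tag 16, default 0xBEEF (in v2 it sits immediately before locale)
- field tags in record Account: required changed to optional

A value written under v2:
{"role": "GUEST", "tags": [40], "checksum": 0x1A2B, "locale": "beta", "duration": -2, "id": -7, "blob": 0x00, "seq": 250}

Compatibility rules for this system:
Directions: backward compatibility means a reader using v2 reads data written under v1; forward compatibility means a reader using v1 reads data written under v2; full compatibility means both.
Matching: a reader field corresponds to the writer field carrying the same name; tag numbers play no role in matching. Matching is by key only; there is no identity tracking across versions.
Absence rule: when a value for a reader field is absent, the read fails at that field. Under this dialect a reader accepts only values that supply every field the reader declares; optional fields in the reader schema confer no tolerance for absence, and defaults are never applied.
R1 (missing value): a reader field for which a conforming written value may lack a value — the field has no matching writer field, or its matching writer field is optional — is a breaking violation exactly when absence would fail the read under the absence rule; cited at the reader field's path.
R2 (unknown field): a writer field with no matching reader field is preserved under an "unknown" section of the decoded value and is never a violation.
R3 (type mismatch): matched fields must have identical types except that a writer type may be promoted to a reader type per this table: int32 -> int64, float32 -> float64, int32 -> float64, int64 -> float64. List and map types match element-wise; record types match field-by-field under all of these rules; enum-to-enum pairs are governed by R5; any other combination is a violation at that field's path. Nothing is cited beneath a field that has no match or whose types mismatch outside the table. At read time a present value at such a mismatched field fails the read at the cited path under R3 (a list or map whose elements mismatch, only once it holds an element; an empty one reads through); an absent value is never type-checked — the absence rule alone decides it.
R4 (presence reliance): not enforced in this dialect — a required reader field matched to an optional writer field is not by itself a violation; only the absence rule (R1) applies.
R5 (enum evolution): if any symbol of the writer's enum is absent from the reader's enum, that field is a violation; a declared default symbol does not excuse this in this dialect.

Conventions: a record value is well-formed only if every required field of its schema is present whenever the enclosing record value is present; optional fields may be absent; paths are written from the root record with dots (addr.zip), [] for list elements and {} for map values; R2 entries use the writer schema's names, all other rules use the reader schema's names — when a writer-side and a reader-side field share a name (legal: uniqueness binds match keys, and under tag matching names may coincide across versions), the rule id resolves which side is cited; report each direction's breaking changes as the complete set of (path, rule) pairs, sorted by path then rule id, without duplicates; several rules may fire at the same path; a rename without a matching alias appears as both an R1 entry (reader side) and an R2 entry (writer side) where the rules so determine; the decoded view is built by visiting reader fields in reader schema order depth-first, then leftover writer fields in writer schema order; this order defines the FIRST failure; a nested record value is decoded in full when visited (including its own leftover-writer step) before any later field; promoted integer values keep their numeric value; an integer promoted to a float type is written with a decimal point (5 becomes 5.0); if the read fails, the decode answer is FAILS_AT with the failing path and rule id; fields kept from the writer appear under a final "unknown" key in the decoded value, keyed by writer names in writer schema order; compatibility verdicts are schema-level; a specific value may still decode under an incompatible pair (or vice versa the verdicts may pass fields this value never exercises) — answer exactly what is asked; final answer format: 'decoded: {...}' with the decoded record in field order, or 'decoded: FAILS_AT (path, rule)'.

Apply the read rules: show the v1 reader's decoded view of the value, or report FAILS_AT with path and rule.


decoded: {"role": "GUEST", "tags": [40], "locale": "beta", "duration": -2, "id": -7, "blob": 0x00, "seq": 250, "unknown": {"checksum": 0x1A2B}}

the writer's type comes first in each Account pair
decoding the Account value with the v1 reader:
  role := "GUEST"
  tags := [40]
  locale := "beta"
  duration := -2
  id := -7
  blob := 0x00
  seq := 250
  writer checksum: kept under "unknown"
  => decoded: {"role": "GUEST", "tags": [40], "locale": "beta", "duration": -2, "id": -7, "blob": 0x00, "seq": 250, "unknown": {"checksum": 0x1A2B}}
ruling out the remaining Account differences:
  field tags in record Account: required changed to optional -> a verdict-level change on Account — the shown value reads the same


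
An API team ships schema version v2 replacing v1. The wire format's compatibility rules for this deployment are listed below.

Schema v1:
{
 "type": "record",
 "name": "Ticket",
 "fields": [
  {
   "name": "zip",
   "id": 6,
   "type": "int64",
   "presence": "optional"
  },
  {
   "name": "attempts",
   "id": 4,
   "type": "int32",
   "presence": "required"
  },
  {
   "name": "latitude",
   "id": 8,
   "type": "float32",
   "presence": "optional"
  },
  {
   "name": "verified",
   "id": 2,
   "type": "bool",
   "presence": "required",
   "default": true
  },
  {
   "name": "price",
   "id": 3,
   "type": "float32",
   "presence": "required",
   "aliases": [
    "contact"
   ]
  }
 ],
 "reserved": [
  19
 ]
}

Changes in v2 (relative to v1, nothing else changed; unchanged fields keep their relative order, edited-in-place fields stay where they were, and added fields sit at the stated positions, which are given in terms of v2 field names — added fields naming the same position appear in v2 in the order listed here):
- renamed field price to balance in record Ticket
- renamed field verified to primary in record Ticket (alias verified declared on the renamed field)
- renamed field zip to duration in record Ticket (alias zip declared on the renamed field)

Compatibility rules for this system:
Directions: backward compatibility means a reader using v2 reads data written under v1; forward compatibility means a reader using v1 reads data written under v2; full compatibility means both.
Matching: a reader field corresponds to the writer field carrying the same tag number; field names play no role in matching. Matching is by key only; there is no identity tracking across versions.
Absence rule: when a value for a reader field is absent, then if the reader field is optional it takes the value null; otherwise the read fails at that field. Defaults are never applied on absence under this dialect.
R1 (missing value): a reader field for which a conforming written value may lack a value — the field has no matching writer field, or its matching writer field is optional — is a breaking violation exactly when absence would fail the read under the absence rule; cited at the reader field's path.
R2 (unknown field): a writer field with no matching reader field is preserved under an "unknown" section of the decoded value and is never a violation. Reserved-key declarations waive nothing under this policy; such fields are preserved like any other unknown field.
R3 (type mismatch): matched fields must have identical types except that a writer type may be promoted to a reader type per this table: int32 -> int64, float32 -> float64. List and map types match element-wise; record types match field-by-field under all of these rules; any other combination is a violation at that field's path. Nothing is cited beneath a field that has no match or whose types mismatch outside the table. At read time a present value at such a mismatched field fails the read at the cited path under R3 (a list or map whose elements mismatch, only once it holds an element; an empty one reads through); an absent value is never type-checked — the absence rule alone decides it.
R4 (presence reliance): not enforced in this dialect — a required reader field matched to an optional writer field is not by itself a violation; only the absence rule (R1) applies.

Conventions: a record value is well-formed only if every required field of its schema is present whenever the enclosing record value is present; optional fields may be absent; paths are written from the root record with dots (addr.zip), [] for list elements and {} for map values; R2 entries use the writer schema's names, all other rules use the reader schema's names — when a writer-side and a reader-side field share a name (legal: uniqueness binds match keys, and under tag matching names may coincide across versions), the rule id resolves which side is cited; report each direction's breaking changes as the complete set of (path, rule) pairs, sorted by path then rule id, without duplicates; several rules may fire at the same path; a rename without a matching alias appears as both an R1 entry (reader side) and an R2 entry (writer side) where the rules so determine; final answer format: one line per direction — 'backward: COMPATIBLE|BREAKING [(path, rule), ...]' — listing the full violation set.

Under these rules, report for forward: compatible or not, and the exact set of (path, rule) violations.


in Ticket below, arrows point writer -> reader
forward analysis of Ticket with v1 as reader and v2 as writer:
  int64 -> int64, writer optional: zip aligns to duration
  int32 -> int32, writer required: attempts aligns to attempts
  float32 -> float32, writer optional: latitude aligns to latitude
  bool -> bool, writer required: verified aligns to primary
  float32 -> float32, writer required: price aligns to balance
  nothing fires on Ticket: forward is COMPATIBLE
the other Ticket changes do not affect what is asked:
  renamed field price to balance in record Ticket -> inert for the asked Ticket verdict: nothing fires
  renamed field verified to primary in record Ticket (alias verified declared on the renamed field) -> inert for the asked Ticket verdict: nothing fires
  renamed field zip to duration in record Ticket (alias zip declared on the renamed field) -> inert for the asked Ticket verdict: nothing fires

forward: COMPATIBLE []
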